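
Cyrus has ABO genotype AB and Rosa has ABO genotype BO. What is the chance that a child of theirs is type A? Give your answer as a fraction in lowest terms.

ABO cross AB × BO → offspring phenotypes: 1/4 A, 1/2 B, 1/4 AB.
So P(type A) = 1/4.

1/4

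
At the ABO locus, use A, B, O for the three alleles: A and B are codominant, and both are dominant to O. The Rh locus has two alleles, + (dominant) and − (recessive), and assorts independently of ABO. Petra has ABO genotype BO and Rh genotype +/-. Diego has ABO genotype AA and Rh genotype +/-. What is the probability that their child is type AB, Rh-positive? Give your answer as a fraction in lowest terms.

ABO cross BO × AA → offspring phenotypes: 1/2 A, 1/2 AB.
Rh cross +/- × +/- → 3/4 Rh+, 1/4 Rh-.
Independent loci: P(type AB, Rh-positive) = 1/2 × 3/4 = 3/8.

3/8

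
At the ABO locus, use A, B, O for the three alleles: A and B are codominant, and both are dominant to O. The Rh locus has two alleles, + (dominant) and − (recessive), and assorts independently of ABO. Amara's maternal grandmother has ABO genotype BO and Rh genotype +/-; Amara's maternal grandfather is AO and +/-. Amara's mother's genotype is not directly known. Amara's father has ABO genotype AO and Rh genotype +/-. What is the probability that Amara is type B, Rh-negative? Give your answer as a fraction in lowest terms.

1/32

Amara's mother's ABO genotype from BO × AO: 1/4 AB, 1/4 AO, 1/4 BO, 1/4 OO.
Crossing each possibility with the father AO and summing P(type B): 1/4·1/4 + 1/4·0 + 1/4·1/4 + 1/4·0 = 1/8.
Similarly for Rh via the mother's Rh distribution: P(Rh-) = 1/4.
Independent loci: 1/8 × 1/4 = 1/32.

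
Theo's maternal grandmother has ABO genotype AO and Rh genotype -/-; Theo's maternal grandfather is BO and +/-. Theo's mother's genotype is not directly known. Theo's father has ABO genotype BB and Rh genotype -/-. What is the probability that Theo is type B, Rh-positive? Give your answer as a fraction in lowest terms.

3/16

Theo's mother's ABO genotype from AO × BO: 1/4 AB, 1/4 AO, 1/4 BO, 1/4 OO.
Crossing each possibility with the father BB and summing P(type B): 1/4·1/2 + 1/4·1/2 + 1/4·1 + 1/4·1 = 3/4.
Similarly for Rh via the mother's Rh distribution: P(Rh+) = 1/4.
Independent loci: 3/4 × 1/4 = 3/16.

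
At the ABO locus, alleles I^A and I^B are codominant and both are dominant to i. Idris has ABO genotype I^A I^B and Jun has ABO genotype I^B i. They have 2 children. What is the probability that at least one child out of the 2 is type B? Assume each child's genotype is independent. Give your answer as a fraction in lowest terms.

3/4

ABO cross I^A I^B × I^B i → 1/4 A, 1/2 B, 1/4 AB.
So P(type B) = 1/2 per child.
P(none) = (1/2)^2 = 1/4; P(at least one) = 1 − 1/4 = 3/4.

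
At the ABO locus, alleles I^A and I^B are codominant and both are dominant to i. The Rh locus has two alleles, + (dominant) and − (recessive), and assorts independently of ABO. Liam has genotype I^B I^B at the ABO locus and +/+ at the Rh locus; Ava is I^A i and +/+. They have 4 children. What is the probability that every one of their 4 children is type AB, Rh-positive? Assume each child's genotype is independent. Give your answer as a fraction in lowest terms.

ABO cross I^B I^B × I^A i → 1/2 B, 1/2 AB.
Rh cross +/+ × +/+ → 1 Rh+; so P(type AB, Rh-positive) = 1/2 × 1 = 1/2 per child.
All 4 independent: (1/2)^4 = 1/16.

1/16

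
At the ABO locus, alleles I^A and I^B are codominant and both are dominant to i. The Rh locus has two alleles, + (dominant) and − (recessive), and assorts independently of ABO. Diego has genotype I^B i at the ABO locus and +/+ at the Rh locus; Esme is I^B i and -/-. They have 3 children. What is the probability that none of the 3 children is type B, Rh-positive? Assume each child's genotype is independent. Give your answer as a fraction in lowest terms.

1/64

ABO cross I^B i × I^B i → 1/4 O, 3/4 B.
Rh cross +/+ × -/- → 1 Rh+; so P(type B, Rh-positive) = 3/4 × 1 = 3/4 per child.
P(not type B, Rh-positive) = 1/4 for one child; (1/4)^3 = 1/64.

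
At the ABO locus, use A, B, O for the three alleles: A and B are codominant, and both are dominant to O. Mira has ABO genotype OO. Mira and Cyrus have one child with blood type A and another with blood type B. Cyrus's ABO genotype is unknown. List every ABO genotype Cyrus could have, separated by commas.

AB

For each candidate genotype of Cyrus, check whether crossing it with OO can produce every observed child phenotype.
  AA → possible child types {A} ✗
  AB → possible child types {A, B} ✓
  AO → possible child types {O, A} ✗
  BB → possible child types {B} ✗
  BO → possible child types {O, B} ✗
  OO → possible child types {O} ✗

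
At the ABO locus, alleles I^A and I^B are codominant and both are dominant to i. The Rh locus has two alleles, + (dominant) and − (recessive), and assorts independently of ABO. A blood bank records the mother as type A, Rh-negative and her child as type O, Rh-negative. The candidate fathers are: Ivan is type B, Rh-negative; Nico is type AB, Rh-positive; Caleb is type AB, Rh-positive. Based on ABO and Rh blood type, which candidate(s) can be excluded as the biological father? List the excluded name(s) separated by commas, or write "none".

Nico, Caleb

A candidate is excluded only if no genotype consistent with his phenotype could produce a type O, Rh-negative child with a type A, Rh-negative mother.
Nico (type AB, Rh+): no genotype consistent with that phenotype can produce a type-O Rh- child with a type-A mother.
Caleb (type AB, Rh+): no genotype consistent with that phenotype can produce a type-O Rh- child with a type-A mother.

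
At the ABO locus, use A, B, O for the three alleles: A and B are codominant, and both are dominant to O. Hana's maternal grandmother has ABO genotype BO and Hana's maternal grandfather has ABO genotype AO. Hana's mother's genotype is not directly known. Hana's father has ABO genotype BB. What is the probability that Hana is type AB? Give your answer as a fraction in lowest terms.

1/4

Hana's mother's ABO genotype from BO × AO: 1/4 AB, 1/4 AO, 1/4 BO, 1/4 OO.
Crossing each possibility with the father BB and summing P(type AB): 1/4·1/2 + 1/4·1/2 + 1/4·0 + 1/4·0 = 1/4.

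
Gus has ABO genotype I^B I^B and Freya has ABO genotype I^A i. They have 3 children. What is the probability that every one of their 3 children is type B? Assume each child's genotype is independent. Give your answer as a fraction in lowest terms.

ABO cross I^B I^B × I^A i → 1/2 B, 1/2 AB.
So P(type B) = 1/2 per child.
All 3 independent: (1/2)^3 = 1/8.

1/8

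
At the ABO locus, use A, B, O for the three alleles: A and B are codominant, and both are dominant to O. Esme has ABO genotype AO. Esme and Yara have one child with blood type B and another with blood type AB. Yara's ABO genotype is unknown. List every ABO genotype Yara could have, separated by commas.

AB, BB, BO

For each candidate genotype of Yara, check whether crossing it with AO can produce every observed child phenotype.
  AA → possible child types {A} ✗
  AB → possible child types {A, B, AB} ✓
  AO → possible child types {O, A} ✗
  BB → possible child types {B, AB} ✓
  BO → possible child types {O, A, B, AB} ✓
  OO → possible child types {O, A} ✗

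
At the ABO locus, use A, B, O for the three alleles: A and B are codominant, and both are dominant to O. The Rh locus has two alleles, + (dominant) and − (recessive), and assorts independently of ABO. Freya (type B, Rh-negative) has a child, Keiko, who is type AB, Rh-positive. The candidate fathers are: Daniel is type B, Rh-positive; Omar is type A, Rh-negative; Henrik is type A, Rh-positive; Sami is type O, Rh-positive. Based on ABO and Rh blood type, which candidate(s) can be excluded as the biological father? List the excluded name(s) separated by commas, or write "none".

A candidate is excluded only if no genotype consistent with his phenotype could produce a type AB, Rh-positive child with a type B, Rh-negative mother.
Daniel (type B, Rh+): no genotype consistent with that phenotype can produce a type-AB Rh+ child with a type-B mother.
Omar (type A, Rh-): no genotype consistent with that phenotype can produce a type-AB Rh+ child with a type-B mother.
Sami (type O, Rh+): no genotype consistent with that phenotype can produce a type-AB Rh+ child with a type-B mother.

Daniel, Omar, Sami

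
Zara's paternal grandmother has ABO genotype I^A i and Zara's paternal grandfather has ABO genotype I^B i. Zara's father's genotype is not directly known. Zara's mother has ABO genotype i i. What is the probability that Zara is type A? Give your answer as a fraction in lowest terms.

1/4

Zara's father's ABO genotype from I^A i × I^B i: 1/4 I^A I^B, 1/4 I^A i, 1/4 I^B i, 1/4 i i.
Crossing each possibility with the mother i i and summing P(type A): 1/4·1/2 + 1/4·1/2 + 1/4·0 + 1/4·0 = 1/4.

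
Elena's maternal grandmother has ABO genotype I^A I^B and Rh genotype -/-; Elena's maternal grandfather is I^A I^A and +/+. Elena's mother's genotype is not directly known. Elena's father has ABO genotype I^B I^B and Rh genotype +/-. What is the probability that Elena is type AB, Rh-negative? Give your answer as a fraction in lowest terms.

3/16

Elena's mother's ABO genotype from I^A I^B × I^A I^A: 1/2 I^A I^A, 1/2 I^A I^B.
Crossing each possibility with the father I^B I^B and summing P(type AB): 1/2·1 + 1/2·1/2 = 3/4.
Similarly for Rh via the mother's Rh distribution: P(Rh-) = 1/4.
Independent loci: 3/4 × 1/4 = 3/16.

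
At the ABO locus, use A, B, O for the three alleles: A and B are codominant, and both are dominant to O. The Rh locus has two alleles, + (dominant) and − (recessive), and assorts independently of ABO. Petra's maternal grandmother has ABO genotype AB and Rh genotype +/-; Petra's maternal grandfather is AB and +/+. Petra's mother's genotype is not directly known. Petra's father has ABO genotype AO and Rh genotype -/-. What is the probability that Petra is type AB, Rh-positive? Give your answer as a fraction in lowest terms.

Petra's mother's ABO genotype from AB × AB: 1/4 AA, 1/2 AB, 1/4 BB.
Crossing each possibility with the father AO and summing P(type AB): 1/4·0 + 1/2·1/4 + 1/4·1/2 = 1/4.
Similarly for Rh via the mother's Rh distribution: P(Rh+) = 3/4.
Independent loci: 1/4 × 3/4 = 3/16.

3/16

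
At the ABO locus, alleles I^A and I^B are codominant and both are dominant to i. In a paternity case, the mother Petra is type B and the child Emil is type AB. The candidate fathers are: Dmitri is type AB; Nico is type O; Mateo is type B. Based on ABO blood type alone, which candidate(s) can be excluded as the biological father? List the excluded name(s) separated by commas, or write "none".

A candidate is excluded only if no genotype consistent with his phenotype could produce a type AB child with a type B mother.
Nico (type O): no genotype consistent with that phenotype can produce a type-AB child with a type-B mother.
Mateo (type B): no genotype consistent with that phenotype can produce a type-AB child with a type-B mother.

Nico, Mateo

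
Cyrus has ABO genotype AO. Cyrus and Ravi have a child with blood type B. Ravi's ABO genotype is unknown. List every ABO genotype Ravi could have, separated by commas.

For each candidate genotype of Ravi, check whether crossing it with AO can produce every observed child phenotype.
  AA → possible child types {A} ✗
  AB → possible child types {A, B, AB} ✓
  AO → possible child types {O, A} ✗
  BB → possible child types {B, AB} ✓
  BO → possible child types {O, A, B, AB} ✓
  OO → possible child types {O, A} ✗

AB, BB, BO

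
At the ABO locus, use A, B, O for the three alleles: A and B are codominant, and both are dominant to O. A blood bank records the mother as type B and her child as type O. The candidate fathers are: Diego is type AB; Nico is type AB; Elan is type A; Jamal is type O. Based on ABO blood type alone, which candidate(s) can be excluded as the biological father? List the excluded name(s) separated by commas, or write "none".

Diego, Nico

A candidate is excluded only if no genotype consistent with his phenotype could produce a type O child with a type B mother.
Diego (type AB): no genotype consistent with that phenotype can produce a type-O child with a type-B mother.
Nico (type AB): no genotype consistent with that phenotype can produce a type-O child with a type-B mother.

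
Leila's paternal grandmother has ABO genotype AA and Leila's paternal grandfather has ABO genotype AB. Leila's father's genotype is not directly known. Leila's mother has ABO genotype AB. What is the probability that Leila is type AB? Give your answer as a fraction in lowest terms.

1/2

Leila's father's ABO genotype from AA × AB: 1/2 AA, 1/2 AB.
Crossing each possibility with the mother AB and summing P(type AB): 1/2·1/2 + 1/2·1/2 = 1/2.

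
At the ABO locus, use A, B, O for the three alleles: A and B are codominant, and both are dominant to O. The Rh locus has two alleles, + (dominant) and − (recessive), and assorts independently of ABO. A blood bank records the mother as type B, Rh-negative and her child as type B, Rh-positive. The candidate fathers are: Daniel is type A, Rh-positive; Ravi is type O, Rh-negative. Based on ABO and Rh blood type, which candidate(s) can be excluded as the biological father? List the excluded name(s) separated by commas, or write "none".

A candidate is excluded only if no genotype consistent with his phenotype could produce a type B, Rh-positive child with a type B, Rh-negative mother.
Ravi (type O, Rh-): no genotype consistent with that phenotype can produce a type-B Rh+ child with a type-B mother.

Ravi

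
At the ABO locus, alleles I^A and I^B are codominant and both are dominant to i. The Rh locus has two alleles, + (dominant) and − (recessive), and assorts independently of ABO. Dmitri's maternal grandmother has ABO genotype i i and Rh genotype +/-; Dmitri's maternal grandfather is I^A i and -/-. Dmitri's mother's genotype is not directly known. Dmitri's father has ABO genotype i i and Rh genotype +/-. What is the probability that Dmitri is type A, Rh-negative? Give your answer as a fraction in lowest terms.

Dmitri's mother's ABO genotype from i i × I^A i: 1/2 I^A i, 1/2 i i.
Crossing each possibility with the father i i and summing P(type A): 1/2·1/2 + 1/2·0 = 1/4.
Similarly for Rh via the mother's Rh distribution: P(Rh-) = 3/8.
Independent loci: 1/4 × 3/8 = 3/32.

3/32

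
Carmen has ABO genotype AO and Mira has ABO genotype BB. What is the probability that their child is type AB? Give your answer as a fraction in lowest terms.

1/2

ABO cross AO × BB → offspring phenotypes: 1/2 B, 1/2 AB.
So P(type AB) = 1/2.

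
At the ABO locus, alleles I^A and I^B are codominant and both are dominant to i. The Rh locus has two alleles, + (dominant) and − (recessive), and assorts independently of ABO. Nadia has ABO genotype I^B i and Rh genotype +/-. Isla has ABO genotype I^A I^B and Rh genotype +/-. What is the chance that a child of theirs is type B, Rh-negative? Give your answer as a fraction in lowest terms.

ABO cross I^B i × I^A I^B → offspring phenotypes: 1/4 A, 1/2 B, 1/4 AB.
Rh cross +/- × +/- → 3/4 Rh+, 1/4 Rh-.
Independent loci: P(type B, Rh-negative) = 1/2 × 1/4 = 1/8.

1/8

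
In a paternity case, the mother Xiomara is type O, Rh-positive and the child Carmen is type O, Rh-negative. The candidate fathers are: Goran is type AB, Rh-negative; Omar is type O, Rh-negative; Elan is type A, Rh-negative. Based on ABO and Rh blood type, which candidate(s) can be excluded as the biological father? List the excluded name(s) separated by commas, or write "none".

Goran

A candidate is excluded only if no genotype consistent with his phenotype could produce a type O, Rh-negative child with a type O, Rh-positive mother.
Goran (type AB, Rh-): no genotype consistent with that phenotype can produce a type-O Rh- child with a type-O mother.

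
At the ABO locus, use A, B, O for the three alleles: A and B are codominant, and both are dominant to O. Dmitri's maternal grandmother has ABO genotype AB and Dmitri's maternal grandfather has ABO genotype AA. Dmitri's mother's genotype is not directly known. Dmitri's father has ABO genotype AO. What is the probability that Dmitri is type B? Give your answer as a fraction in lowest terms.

Dmitri's mother's ABO genotype from AB × AA: 1/2 AA, 1/2 AB.
Crossing each possibility with the father AO and summing P(type B): 1/2·0 + 1/2·1/4 = 1/8.

1/8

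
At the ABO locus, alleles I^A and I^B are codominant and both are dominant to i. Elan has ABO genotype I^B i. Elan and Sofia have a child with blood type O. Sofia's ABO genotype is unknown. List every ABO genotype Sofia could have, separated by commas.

For each candidate genotype of Sofia, check whether crossing it with I^B i can produce every observed child phenotype.
  I^A I^A → possible child types {A, AB} ✗
  I^A I^B → possible child types {A, B, AB} ✗
  I^A i → possible child types {O, A, B, AB} ✓
  I^B I^B → possible child types {B} ✗
  I^B i → possible child types {O, B} ✓
  i i → possible child types {O, B} ✓

I^A i, I^B i, i i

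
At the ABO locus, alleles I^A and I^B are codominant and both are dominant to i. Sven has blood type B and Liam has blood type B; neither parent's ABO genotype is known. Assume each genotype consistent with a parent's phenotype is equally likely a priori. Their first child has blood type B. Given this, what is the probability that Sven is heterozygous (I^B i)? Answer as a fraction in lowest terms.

7/15

Possible genotypes: Sven ∈ {I^B I^B, I^B i}; Liam ∈ {I^B I^B, I^B i}.
Weight each parental genotype pair by prior × P(type-B child):
  I^B I^B × I^B I^B: posterior weight 4/15.
  I^B I^B × I^B i: posterior weight 4/15.
  I^B i × I^B I^B: posterior weight 4/15.
  I^B i × I^B i: posterior weight 1/5.
Sum the posterior weight over pairs where Sven is I^B i: 7/15.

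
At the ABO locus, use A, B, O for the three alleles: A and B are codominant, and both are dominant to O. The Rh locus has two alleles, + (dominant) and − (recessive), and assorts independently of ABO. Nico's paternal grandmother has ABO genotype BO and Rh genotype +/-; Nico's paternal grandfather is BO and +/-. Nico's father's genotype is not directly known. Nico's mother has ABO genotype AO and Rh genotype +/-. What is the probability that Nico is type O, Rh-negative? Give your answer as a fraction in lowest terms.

Nico's father's ABO genotype from BO × BO: 1/4 BB, 1/2 BO, 1/4 OO.
Crossing each possibility with the mother AO and summing P(type O): 1/4·0 + 1/2·1/4 + 1/4·1/2 = 1/4.
Similarly for Rh via the father's Rh distribution: P(Rh-) = 1/4.
Independent loci: 1/4 × 1/4 = 1/16.

1/16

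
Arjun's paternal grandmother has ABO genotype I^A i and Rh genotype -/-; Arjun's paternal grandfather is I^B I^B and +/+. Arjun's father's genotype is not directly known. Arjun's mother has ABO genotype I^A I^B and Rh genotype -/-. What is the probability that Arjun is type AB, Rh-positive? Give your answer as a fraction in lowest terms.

Arjun's father's ABO genotype from I^A i × I^B I^B: 1/2 I^A I^B, 1/2 I^B i.
Crossing each possibility with the mother I^A I^B and summing P(type AB): 1/2·1/2 + 1/2·1/4 = 3/8.
Similarly for Rh via the father's Rh distribution: P(Rh+) = 1/2.
Independent loci: 3/8 × 1/2 = 3/16.

3/16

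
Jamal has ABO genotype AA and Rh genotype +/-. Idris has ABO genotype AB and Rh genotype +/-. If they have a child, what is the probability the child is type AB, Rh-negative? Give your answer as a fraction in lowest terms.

1/8

ABO cross AA × AB → offspring phenotypes: 1/2 A, 1/2 AB.
Rh cross +/- × +/- → 3/4 Rh+, 1/4 Rh-.
Independent loci: P(type AB, Rh-negative) = 1/2 × 1/4 = 1/8.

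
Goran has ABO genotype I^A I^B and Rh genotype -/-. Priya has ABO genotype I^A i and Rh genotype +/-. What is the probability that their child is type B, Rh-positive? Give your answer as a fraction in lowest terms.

ABO cross I^A I^B × I^A i → offspring phenotypes: 1/2 A, 1/4 B, 1/4 AB.
Rh cross -/- × +/- → 1/2 Rh+, 1/2 Rh-.
Independent loci: P(type B, Rh-positive) = 1/4 × 1/2 = 1/8.

1/8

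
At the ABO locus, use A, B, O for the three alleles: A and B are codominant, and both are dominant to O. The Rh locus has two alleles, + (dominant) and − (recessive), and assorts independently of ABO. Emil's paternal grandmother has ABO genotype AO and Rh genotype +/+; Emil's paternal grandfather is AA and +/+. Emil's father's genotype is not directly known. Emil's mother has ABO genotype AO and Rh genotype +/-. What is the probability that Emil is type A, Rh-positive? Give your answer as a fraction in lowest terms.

7/8

Emil's father's ABO genotype from AO × AA: 1/2 AA, 1/2 AO.
Crossing each possibility with the mother AO and summing P(type A): 1/2·1 + 1/2·3/4 = 7/8.
Similarly for Rh via the father's Rh distribution: P(Rh+) = 1.
Independent loci: 7/8 × 1 = 7/8.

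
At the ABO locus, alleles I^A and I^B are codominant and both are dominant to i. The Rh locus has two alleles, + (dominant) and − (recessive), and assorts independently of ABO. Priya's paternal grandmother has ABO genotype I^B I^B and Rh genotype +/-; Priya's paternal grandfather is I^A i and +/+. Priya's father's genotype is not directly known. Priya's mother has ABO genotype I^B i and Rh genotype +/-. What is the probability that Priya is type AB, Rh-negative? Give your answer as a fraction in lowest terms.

Priya's father's ABO genotype from I^B I^B × I^A i: 1/2 I^A I^B, 1/2 I^B i.
Crossing each possibility with the mother I^B i and summing P(type AB): 1/2·1/4 + 1/2·0 = 1/8.
Similarly for Rh via the father's Rh distribution: P(Rh-) = 1/8.
Independent loci: 1/8 × 1/8 = 1/64.

1/64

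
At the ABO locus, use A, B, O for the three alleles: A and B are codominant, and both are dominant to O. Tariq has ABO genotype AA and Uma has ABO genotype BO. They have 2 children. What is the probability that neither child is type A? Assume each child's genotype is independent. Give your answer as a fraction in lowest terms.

ABO cross AA × BO → 1/2 A, 1/2 AB.
So P(type A) = 1/2 per child.
P(not type A) = 1/2 for one child; (1/2)^2 = 1/4.

1/4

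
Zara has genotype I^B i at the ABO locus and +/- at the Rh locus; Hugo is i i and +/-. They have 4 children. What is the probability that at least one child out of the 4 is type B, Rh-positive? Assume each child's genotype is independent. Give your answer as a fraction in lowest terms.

3471/4096

ABO cross I^B i × i i → 1/2 O, 1/2 B.
Rh cross +/- × +/- → 3/4 Rh+, 1/4 Rh-; so P(type B, Rh-positive) = 1/2 × 3/4 = 3/8 per child.
P(none) = (5/8)^4 = 625/4096; P(at least one) = 1 − 625/4096 = 3471/4096.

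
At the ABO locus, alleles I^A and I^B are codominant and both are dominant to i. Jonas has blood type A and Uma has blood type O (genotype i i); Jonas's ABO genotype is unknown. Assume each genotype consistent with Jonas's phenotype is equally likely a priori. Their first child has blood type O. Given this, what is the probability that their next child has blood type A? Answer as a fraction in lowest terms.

Possible genotypes: Jonas ∈ {I^A I^A, I^A i}; Uma ∈ {i i}.
Weight each parental genotype pair by prior × P(type-O child):
  I^A i × i i: posterior weight 1; P(next child type A) = 1/2.
Weighted sum = 1/2.

1/2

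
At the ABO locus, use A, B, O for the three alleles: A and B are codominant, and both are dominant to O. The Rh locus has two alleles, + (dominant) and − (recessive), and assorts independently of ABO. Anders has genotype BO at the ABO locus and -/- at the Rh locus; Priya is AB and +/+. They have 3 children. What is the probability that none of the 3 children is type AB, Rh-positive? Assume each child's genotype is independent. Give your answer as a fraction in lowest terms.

27/64

ABO cross BO × AB → 1/4 A, 1/2 B, 1/4 AB.
Rh cross -/- × +/+ → 1 Rh+; so P(type AB, Rh-positive) = 1/4 × 1 = 1/4 per child.
P(not type AB, Rh-positive) = 3/4 for one child; (3/4)^3 = 27/64.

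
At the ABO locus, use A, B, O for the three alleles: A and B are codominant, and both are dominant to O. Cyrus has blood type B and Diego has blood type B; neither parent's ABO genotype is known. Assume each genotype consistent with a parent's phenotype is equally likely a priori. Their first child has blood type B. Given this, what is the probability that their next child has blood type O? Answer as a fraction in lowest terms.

Possible genotypes: Cyrus ∈ {BB, BO}; Diego ∈ {BB, BO}.
Weight each parental genotype pair by prior × P(type-B child):
  BB × BB: posterior weight 4/15; P(next child type O) = 0.
  BB × BO: posterior weight 4/15; P(next child type O) = 0.
  BO × BB: posterior weight 4/15; P(next child type O) = 0.
  BO × BO: posterior weight 1/5; P(next child type O) = 1/4.
Weighted sum = 1/20.

1/20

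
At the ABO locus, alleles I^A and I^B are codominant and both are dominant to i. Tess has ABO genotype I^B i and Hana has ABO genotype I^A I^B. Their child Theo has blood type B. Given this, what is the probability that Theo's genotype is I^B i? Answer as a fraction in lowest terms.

Cross I^B i × I^A I^B → 1/4 I^A I^B, 1/4 I^A i, 1/4 I^B I^B, 1/4 I^B i.
Type-B genotypes among offspring: I^B I^B (1/4), I^B i (1/4); total 1/2.
P(I^B i | type B) = (1/4) / (1/2) = 1/2.

1/2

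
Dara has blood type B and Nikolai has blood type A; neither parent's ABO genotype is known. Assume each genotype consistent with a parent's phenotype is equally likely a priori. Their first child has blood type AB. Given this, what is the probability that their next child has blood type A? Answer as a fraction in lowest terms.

5/36

Possible genotypes: Dara ∈ {BB, BO}; Nikolai ∈ {AA, AO}.
Weight each parental genotype pair by prior × P(type-AB child):
  BB × AA: posterior weight 4/9; P(next child type A) = 0.
  BB × AO: posterior weight 2/9; P(next child type A) = 0.
  BO × AA: posterior weight 2/9; P(next child type A) = 1/2.
  BO × AO: posterior weight 1/9; P(next child type A) = 1/4.
Weighted sum = 5/36.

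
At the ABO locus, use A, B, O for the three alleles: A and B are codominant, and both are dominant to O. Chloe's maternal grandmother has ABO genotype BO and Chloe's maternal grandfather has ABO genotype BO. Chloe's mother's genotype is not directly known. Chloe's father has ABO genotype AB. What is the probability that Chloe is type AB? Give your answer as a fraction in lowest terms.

1/4

Chloe's mother's ABO genotype from BO × BO: 1/4 BB, 1/2 BO, 1/4 OO.
Crossing each possibility with the father AB and summing P(type AB): 1/4·1/2 + 1/2·1/4 + 1/4·0 = 1/4.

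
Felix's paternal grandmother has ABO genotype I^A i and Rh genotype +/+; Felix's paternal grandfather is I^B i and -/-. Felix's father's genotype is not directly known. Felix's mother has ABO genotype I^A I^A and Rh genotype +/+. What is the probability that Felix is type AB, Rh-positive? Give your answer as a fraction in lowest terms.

1/4

Felix's father's ABO genotype from I^A i × I^B i: 1/4 I^A I^B, 1/4 I^A i, 1/4 I^B i, 1/4 i i.
Crossing each possibility with the mother I^A I^A and summing P(type AB): 1/4·1/2 + 1/4·0 + 1/4·1/2 + 1/4·0 = 1/4.
Similarly for Rh via the father's Rh distribution: P(Rh+) = 1.
Independent loci: 1/4 × 1 = 1/4.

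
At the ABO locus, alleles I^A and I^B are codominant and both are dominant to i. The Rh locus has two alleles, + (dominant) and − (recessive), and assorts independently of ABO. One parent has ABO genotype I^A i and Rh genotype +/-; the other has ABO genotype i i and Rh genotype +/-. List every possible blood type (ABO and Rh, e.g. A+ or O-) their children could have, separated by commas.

Gametes from I^A i × i i give offspring ABO genotypes I^A i, i i, i.e. phenotypes O, A.
Rh cross +/- × +/- → phenotypes Rh+, Rh-.
Combining independently: O+, O-, A+, A-.

O+, O-, A+, A-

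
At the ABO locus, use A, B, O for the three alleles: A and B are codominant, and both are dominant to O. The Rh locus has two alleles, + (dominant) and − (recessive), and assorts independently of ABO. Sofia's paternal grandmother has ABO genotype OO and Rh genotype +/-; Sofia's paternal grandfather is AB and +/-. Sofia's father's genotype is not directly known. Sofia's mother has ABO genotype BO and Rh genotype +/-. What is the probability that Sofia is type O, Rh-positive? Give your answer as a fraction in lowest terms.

Sofia's father's ABO genotype from OO × AB: 1/2 AO, 1/2 BO.
Crossing each possibility with the mother BO and summing P(type O): 1/2·1/4 + 1/2·1/4 = 1/4.
Similarly for Rh via the father's Rh distribution: P(Rh+) = 3/4.
Independent loci: 1/4 × 3/4 = 3/16.

3/16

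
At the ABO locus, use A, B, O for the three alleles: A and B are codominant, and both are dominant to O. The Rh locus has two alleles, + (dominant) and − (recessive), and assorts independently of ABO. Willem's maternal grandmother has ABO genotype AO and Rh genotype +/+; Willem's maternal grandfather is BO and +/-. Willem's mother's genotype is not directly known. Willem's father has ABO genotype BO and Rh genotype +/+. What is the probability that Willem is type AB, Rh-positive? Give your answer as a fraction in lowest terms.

Willem's mother's ABO genotype from AO × BO: 1/4 AB, 1/4 AO, 1/4 BO, 1/4 OO.
Crossing each possibility with the father BO and summing P(type AB): 1/4·1/4 + 1/4·1/4 + 1/4·0 + 1/4·0 = 1/8.
Similarly for Rh via the mother's Rh distribution: P(Rh+) = 1.
Independent loci: 1/8 × 1 = 1/8.

1/8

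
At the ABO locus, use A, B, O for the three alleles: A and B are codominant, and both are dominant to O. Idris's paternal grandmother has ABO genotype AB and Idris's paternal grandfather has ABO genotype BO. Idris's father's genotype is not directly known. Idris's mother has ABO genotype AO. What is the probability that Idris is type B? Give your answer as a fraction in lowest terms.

1/4

Idris's father's ABO genotype from AB × BO: 1/4 AB, 1/4 AO, 1/4 BB, 1/4 BO.
Crossing each possibility with the mother AO and summing P(type B): 1/4·1/4 + 1/4·0 + 1/4·1/2 + 1/4·1/4 = 1/4.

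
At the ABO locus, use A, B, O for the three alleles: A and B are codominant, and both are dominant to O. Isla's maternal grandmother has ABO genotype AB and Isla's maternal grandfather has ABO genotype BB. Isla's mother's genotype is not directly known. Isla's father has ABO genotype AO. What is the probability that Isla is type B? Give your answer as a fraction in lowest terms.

Isla's mother's ABO genotype from AB × BB: 1/2 AB, 1/2 BB.
Crossing each possibility with the father AO and summing P(type B): 1/2·1/4 + 1/2·1/2 = 3/8.

3/8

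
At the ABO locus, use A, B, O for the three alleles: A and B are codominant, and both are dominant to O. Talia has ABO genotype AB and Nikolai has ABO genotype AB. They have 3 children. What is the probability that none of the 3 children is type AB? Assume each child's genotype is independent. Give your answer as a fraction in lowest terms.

ABO cross AB × AB → 1/4 A, 1/4 B, 1/2 AB.
So P(type AB) = 1/2 per child.
P(not type AB) = 1/2 for one child; (1/2)^3 = 1/8.

1/8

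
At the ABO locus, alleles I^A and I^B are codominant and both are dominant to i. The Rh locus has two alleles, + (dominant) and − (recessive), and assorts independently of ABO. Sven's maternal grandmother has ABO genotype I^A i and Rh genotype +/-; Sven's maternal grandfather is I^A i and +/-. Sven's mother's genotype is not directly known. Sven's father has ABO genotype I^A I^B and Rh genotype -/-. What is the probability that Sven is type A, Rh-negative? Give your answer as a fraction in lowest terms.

1/4

Sven's mother's ABO genotype from I^A i × I^A i: 1/4 I^A I^A, 1/2 I^A i, 1/4 i i.
Crossing each possibility with the father I^A I^B and summing P(type A): 1/4·1/2 + 1/2·1/2 + 1/4·1/2 = 1/2.
Similarly for Rh via the mother's Rh distribution: P(Rh-) = 1/2.
Independent loci: 1/2 × 1/2 = 1/4.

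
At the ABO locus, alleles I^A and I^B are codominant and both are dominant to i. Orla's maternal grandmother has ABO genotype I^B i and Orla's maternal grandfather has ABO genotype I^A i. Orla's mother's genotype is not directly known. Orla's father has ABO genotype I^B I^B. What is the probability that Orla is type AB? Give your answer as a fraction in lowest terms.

1/4

Orla's mother's ABO genotype from I^B i × I^A i: 1/4 I^A I^B, 1/4 I^A i, 1/4 I^B i, 1/4 i i.
Crossing each possibility with the father I^B I^B and summing P(type AB): 1/4·1/2 + 1/4·1/2 + 1/4·0 + 1/4·0 = 1/4.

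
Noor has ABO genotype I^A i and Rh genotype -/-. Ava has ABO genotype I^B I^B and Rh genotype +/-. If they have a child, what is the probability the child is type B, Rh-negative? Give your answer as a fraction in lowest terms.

1/4

ABO cross I^A i × I^B I^B → offspring phenotypes: 1/2 B, 1/2 AB.
Rh cross -/- × +/- → 1/2 Rh+, 1/2 Rh-.
Independent loci: P(type B, Rh-negative) = 1/2 × 1/2 = 1/4.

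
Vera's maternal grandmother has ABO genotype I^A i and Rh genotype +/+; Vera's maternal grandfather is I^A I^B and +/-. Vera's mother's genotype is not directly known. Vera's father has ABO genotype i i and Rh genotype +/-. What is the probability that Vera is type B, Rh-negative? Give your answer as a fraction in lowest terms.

Vera's mother's ABO genotype from I^A i × I^A I^B: 1/4 I^A I^A, 1/4 I^A I^B, 1/4 I^A i, 1/4 I^B i.
Crossing each possibility with the father i i and summing P(type B): 1/4·0 + 1/4·1/2 + 1/4·0 + 1/4·1/2 = 1/4.
Similarly for Rh via the mother's Rh distribution: P(Rh-) = 1/8.
Independent loci: 1/4 × 1/8 = 1/32.

1/32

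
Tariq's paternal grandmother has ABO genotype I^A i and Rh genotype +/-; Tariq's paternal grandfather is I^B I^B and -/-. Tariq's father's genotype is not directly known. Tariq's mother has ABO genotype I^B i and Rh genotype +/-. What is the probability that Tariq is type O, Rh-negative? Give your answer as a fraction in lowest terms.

3/64

Tariq's father's ABO genotype from I^A i × I^B I^B: 1/2 I^A I^B, 1/2 I^B i.
Crossing each possibility with the mother I^B i and summing P(type O): 1/2·0 + 1/2·1/4 = 1/8.
Similarly for Rh via the father's Rh distribution: P(Rh-) = 3/8.
Independent loci: 1/8 × 3/8 = 3/64.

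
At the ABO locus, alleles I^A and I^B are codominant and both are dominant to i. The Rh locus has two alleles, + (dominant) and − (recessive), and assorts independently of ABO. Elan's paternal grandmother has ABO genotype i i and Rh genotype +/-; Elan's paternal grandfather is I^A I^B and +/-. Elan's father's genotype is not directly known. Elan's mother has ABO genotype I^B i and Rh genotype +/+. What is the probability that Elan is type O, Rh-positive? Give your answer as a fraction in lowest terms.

1/4

Elan's father's ABO genotype from i i × I^A I^B: 1/2 I^A i, 1/2 I^B i.
Crossing each possibility with the mother I^B i and summing P(type O): 1/2·1/4 + 1/2·1/4 = 1/4.
Similarly for Rh via the father's Rh distribution: P(Rh+) = 1.
Independent loci: 1/4 × 1 = 1/4.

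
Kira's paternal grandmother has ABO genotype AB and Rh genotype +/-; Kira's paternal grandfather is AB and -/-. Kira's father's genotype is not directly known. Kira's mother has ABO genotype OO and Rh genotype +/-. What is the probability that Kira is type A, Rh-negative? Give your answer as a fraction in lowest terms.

Kira's father's ABO genotype from AB × AB: 1/4 AA, 1/2 AB, 1/4 BB.
Crossing each possibility with the mother OO and summing P(type A): 1/4·1 + 1/2·1/2 + 1/4·0 = 1/2.
Similarly for Rh via the father's Rh distribution: P(Rh-) = 3/8.
Independent loci: 1/2 × 3/8 = 3/16.

3/16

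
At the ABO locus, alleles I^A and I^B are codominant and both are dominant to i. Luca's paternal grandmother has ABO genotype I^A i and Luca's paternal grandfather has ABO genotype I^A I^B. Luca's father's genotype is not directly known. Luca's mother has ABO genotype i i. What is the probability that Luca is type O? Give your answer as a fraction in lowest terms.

Luca's father's ABO genotype from I^A i × I^A I^B: 1/4 I^A I^A, 1/4 I^A I^B, 1/4 I^A i, 1/4 I^B i.
Crossing each possibility with the mother i i and summing P(type O): 1/4·0 + 1/4·0 + 1/4·1/2 + 1/4·1/2 = 1/4.

1/4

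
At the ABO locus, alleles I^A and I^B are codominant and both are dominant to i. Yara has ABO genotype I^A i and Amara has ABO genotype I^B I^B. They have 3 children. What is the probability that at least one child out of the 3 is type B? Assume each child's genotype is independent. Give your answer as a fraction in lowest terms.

7/8

ABO cross I^A i × I^B I^B → 1/2 B, 1/2 AB.
So P(type B) = 1/2 per child.
P(none) = (1/2)^3 = 1/8; P(at least one) = 1 − 1/8 = 7/8.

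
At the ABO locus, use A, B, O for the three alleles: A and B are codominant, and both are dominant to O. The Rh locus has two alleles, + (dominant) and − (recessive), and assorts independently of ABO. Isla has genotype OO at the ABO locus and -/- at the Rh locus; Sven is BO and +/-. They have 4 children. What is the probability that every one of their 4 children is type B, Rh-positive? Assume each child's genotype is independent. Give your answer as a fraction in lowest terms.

ABO cross OO × BO → 1/2 O, 1/2 B.
Rh cross -/- × +/- → 1/2 Rh+, 1/2 Rh-; so P(type B, Rh-positive) = 1/2 × 1/2 = 1/4 per child.
All 4 independent: (1/4)^4 = 1/256.

1/256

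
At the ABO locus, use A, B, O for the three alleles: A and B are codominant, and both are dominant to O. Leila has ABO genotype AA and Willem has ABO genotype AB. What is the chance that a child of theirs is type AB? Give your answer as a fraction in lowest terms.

ABO cross AA × AB → offspring phenotypes: 1/2 A, 1/2 AB.
So P(type AB) = 1/2.

1/2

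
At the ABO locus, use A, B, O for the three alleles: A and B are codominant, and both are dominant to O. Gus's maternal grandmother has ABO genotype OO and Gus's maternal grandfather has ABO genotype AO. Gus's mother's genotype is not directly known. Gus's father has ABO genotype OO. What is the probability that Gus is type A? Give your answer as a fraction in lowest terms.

Gus's mother's ABO genotype from OO × AO: 1/2 AO, 1/2 OO.
Crossing each possibility with the father OO and summing P(type A): 1/2·1/2 + 1/2·0 = 1/4.

1/4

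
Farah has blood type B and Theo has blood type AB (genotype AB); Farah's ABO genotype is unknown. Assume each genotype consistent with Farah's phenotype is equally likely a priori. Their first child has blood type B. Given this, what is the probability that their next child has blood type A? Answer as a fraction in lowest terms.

Possible genotypes: Farah ∈ {BB, BO}; Theo ∈ {AB}.
Weight each parental genotype pair by prior × P(type-B child):
  BB × AB: posterior weight 1/2; P(next child type A) = 0.
  BO × AB: posterior weight 1/2; P(next child type A) = 1/4.
Weighted sum = 1/8.

1/8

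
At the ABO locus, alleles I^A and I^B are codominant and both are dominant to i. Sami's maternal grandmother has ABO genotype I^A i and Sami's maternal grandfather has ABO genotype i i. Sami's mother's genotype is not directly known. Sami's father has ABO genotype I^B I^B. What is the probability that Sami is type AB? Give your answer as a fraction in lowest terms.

Sami's mother's ABO genotype from I^A i × i i: 1/2 I^A i, 1/2 i i.
Crossing each possibility with the father I^B I^B and summing P(type AB): 1/2·1/2 + 1/2·0 = 1/4.

1/4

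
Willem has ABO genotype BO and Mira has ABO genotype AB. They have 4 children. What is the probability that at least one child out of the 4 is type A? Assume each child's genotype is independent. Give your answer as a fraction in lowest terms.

175/256

ABO cross BO × AB → 1/4 A, 1/2 B, 1/4 AB.
So P(type A) = 1/4 per child.
P(none) = (3/4)^4 = 81/256; P(at least one) = 1 − 81/256 = 175/256.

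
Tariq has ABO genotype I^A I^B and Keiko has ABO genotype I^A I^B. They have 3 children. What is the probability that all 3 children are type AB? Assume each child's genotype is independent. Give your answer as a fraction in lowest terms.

ABO cross I^A I^B × I^A I^B → 1/4 A, 1/4 B, 1/2 AB.
So P(type AB) = 1/2 per child.
All 3 independent: (1/2)^3 = 1/8.

1/8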